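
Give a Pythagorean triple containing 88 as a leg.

We need the other leg and hypotenuse such that 88² + x² = c².
Take x = 105, c = 137: 88² + 105² = 7744 + 11025 = 18769 = 137² ✓
Triple: (105, 88, 137)

(105, 88, 137)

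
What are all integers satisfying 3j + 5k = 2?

Step 1: Compute gcd(3, 5) = 1.
Since 1 divides 2, solutions exist.

Step 2: Find a particular solution using extended Euclidean algorithm.
We get j₀ = 4, k₀ = -2.
Check: 3*4 + 5*-2 = 2 = 2 ✓

Step 3: Write the general solution.
j = 4 + (5/1)t = 4 + 5t
k = -2 - (3/1)t = -2 - 3t
for any integer t.

j = 4 + 5t, k = -2 - 3t for integer t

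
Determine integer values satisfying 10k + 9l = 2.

Step 1: Check solvability.
gcd(10, 9) = 1
Since 1 divides 2, solutions exist.

Step 2: Apply extended Euclidean algorithm to find gcd.
We find integers such that 10*x0 + 9*y0 = 1

Step 3: Scale the particular solution.
Multiply by 2/1 = 2:
k = 2, l = -2

Step 4: Verify.
10*(2) + 9*(-2) = 2 = 2 ✓

k = 2, l = -2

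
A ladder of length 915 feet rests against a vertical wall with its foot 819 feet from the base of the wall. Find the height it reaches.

The ladder, wall, and ground form a right triangle with hypotenuse 915 and one leg 819.
By the Pythagorean theorem: h² = 915² - 819² = 837225 - 670761 = 166464
h = √166464 = 408 feet

408 feet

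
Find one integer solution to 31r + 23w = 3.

Step 1: Check solvability.
gcd(31, 23) = 1
Since 1 divides 3, solutions exist.

Step 2: Apply extended Euclidean algorithm to find gcd.
We find integers such that 31*x0 + 23*y0 = 1

Step 3: Scale the particular solution.
Multiply by 3/1 = 3:
r = 9, w = -12

Step 4: Verify.
31*(9) + 23*(-12) = 3 = 3 ✓

r = 9, w = -12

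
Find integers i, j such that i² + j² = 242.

We need to find integers i, j > 0 such that i² + j² = 242.
Trying i = 11: j² = 242 - 11² = 242 - 121 = 121
j = 11
Check: 11² + 11² = 121 + 121 = 242 ✓

242 = 11² + 11²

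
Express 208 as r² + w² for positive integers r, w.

We need to find integers r, w > 0 such that r² + w² = 208.
Trying r = 8: w² = 208 - 8² = 208 - 64 = 144
w = 12
Check: 8² + 12² = 64 + 144 = 208 ✓

208 = 8² + 12²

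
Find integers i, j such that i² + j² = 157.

We need to find integers i, j > 0 such that i² + j² = 157.
Trying i = 6: j² = 157 - 6² = 157 - 36 = 121
j = 11
Check: 6² + 11² = 36 + 121 = 157 ✓

157 = 6² + 11²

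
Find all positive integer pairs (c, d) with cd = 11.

The positive divisors of 11 are: 1, 11.
Each divisor d gives the pair (d, 11/d):
(1, 11), (11, 1)

(1, 11), (11, 1)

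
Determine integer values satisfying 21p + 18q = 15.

Step 1: Check solvability.
gcd(21, 18) = 3
Since 3 divides 15, solutions exist.

Step 2: Apply extended Euclidean algorithm to find gcd.
We find integers such that 21*x0 + 18*y0 = 3

Step 3: Scale the particular solution.
Multiply by 15/3 = 5:
p = 5, q = -5

Step 4: Verify.
21*(5) + 18*(-5) = 15 = 15 ✓

p = 5, q = -5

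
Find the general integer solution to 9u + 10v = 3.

Step 1: Compute gcd(9, 10) = 1.
Since 1 divides 3, solutions exist.

Step 2: Find a particular solution using extended Euclidean algorithm.
We get u₀ = -3, v₀ = 3.
Check: 9*-3 + 10*3 = 3 = 3 ✓

Step 3: Write the general solution.
u = -3 + (10/1)t = -3 + 10t
v = 3 - (9/1)t = 3 - 9t
for any integer t.

u = -3 + 10t, v = 3 - 9t for integer t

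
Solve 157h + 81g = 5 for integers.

Step 1: Check solvability.
gcd(157, 81) = 1
Since 1 divides 5, solutions exist.

Step 2: Apply extended Euclidean algorithm to find gcd.
We find integers such that 157*x0 + 81*y0 = 1

Step 3: Scale the particular solution.
Multiply by 5/1 = 5:
h = 80, g = -155

Step 4: Verify.
157*(80) + 81*(-155) = 5 = 5 ✓

h = 80, g = -155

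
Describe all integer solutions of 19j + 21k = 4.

Step 1: Compute gcd(19, 21) = 1.
Since 1 divides 4, solutions exist.

Step 2: Find a particular solution using extended Euclidean algorithm.
We get j₀ = 40, k₀ = -36.
Check: 19*40 + 21*-36 = 4 = 4 ✓

Step 3: Write the general solution.
j = 40 + (21/1)t = 40 + 21t
k = -36 - (19/1)t = -36 - 19t
for any integer t.

j = 40 + 21t, k = -36 - 19t for integer t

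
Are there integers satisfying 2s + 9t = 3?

Step 1: Compute gcd(2, 9).
gcd(2, 9) = 1

Step 2: Check divisibility.
Does 1 divide 3? 3 = 1 x 3, so yes.

By the theorem on linear Diophantine equations, 2s + 9t = 3 has integer solutions if and only if gcd(2, 9) divides 3. Since 1 | 3, solutions exist.

Yes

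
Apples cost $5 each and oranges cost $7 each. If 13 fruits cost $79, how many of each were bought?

Let a = apples, o = oranges.
a + o = 13
5a + 7o = 79
Substitute o = 13 - a:
5a + 7(13 - a) = 79
(5 - 7)a = 79 - 91
-2a = -12
a = 6, o = 13 - 6 = 7

Apples: 6, Oranges: 7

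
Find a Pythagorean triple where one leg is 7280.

We need the other leg and hypotenuse such that 7280² + x² = c².
Take x = 1932, c = 7532: 7280² + 1932² = 52998400 + 3732624 = 56731024 = 7532² ✓
Triple: (1932, 7280, 7532)

(1932, 7280, 7532)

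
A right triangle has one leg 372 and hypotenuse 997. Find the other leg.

a² = c² - b² = 994009 - 138384 = 855625
a = 925

925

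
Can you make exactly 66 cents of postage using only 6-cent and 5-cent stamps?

We need non-negative x, y with 6x + 5y = 66.
gcd(6, 5) = 1 divides 66, so integer solutions exist.
Search for a non-negative one: x = 1 gives 5y = 66 - 6 = 60, so y = 12.
Check: 6·1 + 5·12 = 66 ✓

Yes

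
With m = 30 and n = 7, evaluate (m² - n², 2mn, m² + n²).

a = m² - n² = 900 - 49 = 851
b = 2mn = 2·30·7 = 420
c = m² + n² = 900 + 49 = 949
Verify: 851² + 420² = 724201 + 176400 = 900601 = 949² ✓

(851, 420, 949)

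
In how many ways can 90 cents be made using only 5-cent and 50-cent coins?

We need non-negative integers (x, y) with 5x + 50y = 90.
For each x from 0 to 18, check if (90 - 5x) is a non-negative multiple of 50.
Solutions (x, y): (8,1), (18,0)
Count: 2

2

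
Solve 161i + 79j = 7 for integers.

Step 1: Check solvability.
gcd(161, 79) = 1
Since 1 divides 7, solutions exist.

Step 2: Apply extended Euclidean algorithm to find gcd.
We find integers such that 161*x0 + 79*y0 = 1

Step 3: Scale the particular solution.
Multiply by 7/1 = 7:
i = -182, j = 371

Step 4: Verify.
161*(-182) + 79*(371) = 7 = 7 ✓

i = -182, j = 371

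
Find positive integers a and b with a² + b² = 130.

We need to find integers a, b > 0 such that a² + b² = 130.
Trying a = 3: b² = 130 - 3² = 130 - 9 = 121
b = 11
Check: 3² + 11² = 9 + 121 = 130 ✓

130 = 3² + 11²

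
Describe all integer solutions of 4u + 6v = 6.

Step 1: Compute gcd(4, 6) = 2.
Since 2 divides 6, solutions exist.

Step 2: Find a particular solution using extended Euclidean algorithm.
We get u₀ = -3, v₀ = 3.
Check: 4*-3 + 6*3 = 6 = 6 ✓

Step 3: Write the general solution.
u = -3 + (6/2)t = -3 + 3t
v = 3 - (4/2)t = 3 - 2t
for any integer t.

u = -3 + 3t, v = 3 - 2t for integer t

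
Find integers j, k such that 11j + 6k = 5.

Step 1: Check solvability.
gcd(11, 6) = 1
Since 1 divides 5, solutions exist.

Step 2: Apply extended Euclidean algorithm to find gcd.
We find integers such that 11*x0 + 6*y0 = 1

Step 3: Scale the particular solution.
Multiply by 5/1 = 5:
j = -5, k = 10

Step 4: Verify.
11*(-5) + 6*(10) = 5 = 5 ✓

j = -5, k = 10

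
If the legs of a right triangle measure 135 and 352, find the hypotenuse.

c² = a² + b² = 135² + 352² = 18225 + 123904 = 142129
c = 377

377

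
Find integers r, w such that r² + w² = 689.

We need to find integers r, w > 0 such that r² + w² = 689.
Trying r = 8: w² = 689 - 8² = 689 - 64 = 625
w = 25
Check: 8² + 25² = 64 + 625 = 689 ✓

689 = 8² + 25²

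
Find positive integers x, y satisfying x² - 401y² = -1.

We need x² = 401y² - 1. Try successive y:
y = 1: x² = 401·1² - 1 = 400 = 20² ✓
Check: 20² - 401·1² = 400 - 401 = -1 ✓

x = 20, y = 1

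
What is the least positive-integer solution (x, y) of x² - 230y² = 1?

We seek the smallest positive integers (x, y) with x² - 230y² = 1, i.e., x² = 230y² + 1.
Try successive y values:
y = 1: x² = 230·1² + 1 = 231, not a perfect square
y = 2: x² = 230·2² + 1 = 921, not a perfect square
y = 3: x² = 230·3² + 1 = 2071, not a perfect square
... continuing the search (or via continued fractions) ...
y = 6: x² = 230·6² + 1 = 8281, x = 91 ✓

Verify: 91² - 230·6² = 8281 - 8280 = 1 ✓

x = 91, y = 6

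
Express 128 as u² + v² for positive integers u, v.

We need to find integers u, v > 0 such that u² + v² = 128.
Trying u = 8: v² = 128 - 8² = 128 - 64 = 64
v = 8
Check: 8² + 8² = 64 + 64 = 128 ✓

128 = 8² + 8²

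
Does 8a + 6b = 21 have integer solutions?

Step 1: Compute gcd(8, 6).
gcd(8, 6) = 2

Step 2: Check divisibility.
Does 2 divide 21? 21 = 2 x 10 + 1, so no.

By the theorem on linear Diophantine equations, 8a + 6b = 21 has integer solutions if and only if gcd(8, 6) divides 21. Since 2 does not divide 21, no solutions exist.

No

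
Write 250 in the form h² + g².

We need to find integers h, g > 0 such that h² + g² = 250.
Trying h = 5: g² = 250 - 5² = 250 - 25 = 225
g = 15
Check: 5² + 15² = 25 + 225 = 250 ✓

250 = 5² + 15²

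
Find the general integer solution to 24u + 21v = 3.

Step 1: Compute gcd(24, 21) = 3.
Since 3 divides 3, solutions exist.

Step 2: Find a particular solution using extended Euclidean algorithm.
We get u₀ = 1, v₀ = -1.
Check: 24*1 + 21*-1 = 3 = 3 ✓

Step 3: Write the general solution.
u = 1 + (21/3)t = 1 + 7t
v = -1 - (24/3)t = -1 - 8t
for any integer t.

u = 1 + 7t, v = -1 - 8t for integer t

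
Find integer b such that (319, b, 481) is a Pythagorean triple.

b² = c² - a² = 481² - 319² = 231361 - 101761 = 129600
b = sqrt(129600) = 360

360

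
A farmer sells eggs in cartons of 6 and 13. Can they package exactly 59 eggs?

We need non-negative a, b with 6a + 13b = 59.
gcd(6, 13) = 1 divides 59, but no a in [0, 9] gives non-negative b.

No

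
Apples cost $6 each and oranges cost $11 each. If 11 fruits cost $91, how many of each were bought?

Let a = apples, o = oranges.
a + o = 11
6a + 11o = 91
Substitute o = 11 - a:
6a + 11(11 - a) = 91
(6 - 11)a = 91 - 121
-5a = -30
a = 6, o = 11 - 6 = 5

Apples: 6, Oranges: 5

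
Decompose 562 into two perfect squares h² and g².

We need to find integers h, g > 0 such that h² + g² = 562.
Trying h = 11: g² = 562 - 11² = 562 - 121 = 441
g = 21
Check: 11² + 21² = 121 + 441 = 562 ✓

562 = 11² + 21²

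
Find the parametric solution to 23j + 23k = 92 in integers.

Step 1: Compute gcd(23, 23) = 23.
Since 23 divides 92, solutions exist.

Step 2: Find a particular solution using extended Euclidean algorithm.
We get j₀ = 0, k₀ = 4.
Check: 23*0 + 23*4 = 92 = 92 ✓

Step 3: Write the general solution.
j = 0 + (23/23)t = 0 + 1t
k = 4 - (23/23)t = 4 - 1t
for any integer t.

j = 0 + 1t, k = 4 - 1t for integer t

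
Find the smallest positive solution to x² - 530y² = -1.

We need x² = 530y² - 1. Try successive y:
y = 1: x² = 530·1² - 1 = 529 = 23² ✓
Check: 23² - 530·1² = 529 - 530 = -1 ✓

x = 23, y = 1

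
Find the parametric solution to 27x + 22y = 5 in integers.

Step 1: Compute gcd(27, 22) = 1.
Since 1 divides 5, solutions exist.

Step 2: Find a particular solution using extended Euclidean algorithm.
We get x₀ = 45, y₀ = -55.
Check: 27*45 + 22*-55 = 5 = 5 ✓

Step 3: Write the general solution.
x = 45 + (22/1)t = 45 + 22t
y = -55 - (27/1)t = -55 - 27t
for any integer t.

x = 45 + 22t, y = -55 - 27t for integer t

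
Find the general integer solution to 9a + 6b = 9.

Step 1: Compute gcd(9, 6) = 3.
Since 3 divides 9, solutions exist.

Step 2: Find a particular solution using extended Euclidean algorithm.
We get a₀ = 3, b₀ = -3.
Check: 9*3 + 6*-3 = 9 = 9 ✓

Step 3: Write the general solution.
a = 3 + (6/3)t = 3 + 2t
b = -3 - (9/3)t = -3 - 3t
for any integer t.

a = 3 + 2t, b = -3 - 3t for integer t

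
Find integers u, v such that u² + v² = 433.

We need to find integers u, v > 0 such that u² + v² = 433.
Trying u = 12: v² = 433 - 12² = 433 - 144 = 289
v = 17
Check: 12² + 17² = 144 + 289 = 433 ✓

433 = 12² + 17²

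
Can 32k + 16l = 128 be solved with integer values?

Step 1: Compute gcd(32, 16).
gcd(32, 16) = 16

Step 2: Check divisibility.
Does 16 divide 128? 128 = 16 x 8, so yes.

By the theorem on linear Diophantine equations, 32k + 16l = 128 has integer solutions if and only if gcd(32, 16) divides 128. Since 16 | 128, solutions exist.

Yes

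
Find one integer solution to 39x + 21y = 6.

Step 1: Check solvability.
gcd(39, 21) = 3
Since 3 divides 6, solutions exist.

Step 2: Apply extended Euclidean algorithm to find gcd.
We find integers such that 39*x0 + 21*y0 = 3

Step 3: Scale the particular solution.
Multiply by 6/3 = 2:
x = -2, y = 4

Step 4: Verify.
39*(-2) + 21*(4) = 6 = 6 ✓

x = -2, y = 4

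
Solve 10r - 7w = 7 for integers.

Step 1: Check solvability.
gcd(10, 7) = 1
Since 1 divides 7, solutions exist.

Step 2: Apply extended Euclidean algorithm to find gcd.
We find integers such that 10*x0 + 7*y0 = 1

Step 3: Scale the particular solution.
Multiply by 7/1 = 7:
r = -14, w = -21

Step 4: Verify.
10*(-14) - 7*(-21) = 7 = 7 ✓

r = -14, w = -21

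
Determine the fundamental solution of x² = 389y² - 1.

We need x² = 389y² - 1. Try successive y:
y = 1: x² = 389·1² - 1 = 388, not a perfect square
y = 2: x² = 389·2² - 1 = 1555, not a perfect square
y = 3: x² = 389·3² - 1 = 3500, not a perfect square
...
y = 65: x² = 389·65² - 1 = 1643524 = 1282² ✓
Check: 1282² - 389·65² = 1643524 - 1643525 = -1 ✓

x = 1282, y = 65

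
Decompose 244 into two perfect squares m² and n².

We need to find integers m, n > 0 such that m² + n² = 244.
Trying m = 10: n² = 244 - 10² = 244 - 100 = 144
n = 12
Check: 10² + 12² = 100 + 144 = 244 ✓

244 = 10² + 12²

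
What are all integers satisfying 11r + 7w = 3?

Step 1: Compute gcd(11, 7) = 1.
Since 1 divides 3, solutions exist.

Step 2: Find a particular solution using extended Euclidean algorithm.
We get r₀ = 6, w₀ = -9.
Check: 11*6 + 7*-9 = 3 = 3 ✓

Step 3: Write the general solution.
r = 6 + (7/1)t = 6 + 7t
w = -9 - (11/1)t = -9 - 11t
for any integer t.

r = 6 + 7t, w = -9 - 11t for integer t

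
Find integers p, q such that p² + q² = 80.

We need to find integers p, q > 0 such that p² + q² = 80.
Trying p = 4: q² = 80 - 4² = 80 - 16 = 64
q = 8
Check: 4² + 8² = 16 + 64 = 80 ✓

80 = 4² + 8²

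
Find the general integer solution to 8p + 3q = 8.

Step 1: Compute gcd(8, 3) = 1.
Since 1 divides 8, solutions exist.

Step 2: Find a particular solution using extended Euclidean algorithm.
We get p₀ = -8, q₀ = 24.
Check: 8*-8 + 3*24 = 8 = 8 ✓

Step 3: Write the general solution.
p = -8 + (3/1)t = -8 + 3t
q = 24 - (8/1)t = 24 - 8t
for any integer t.

p = -8 + 3t, q = 24 - 8t for integer t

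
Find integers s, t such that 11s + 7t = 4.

Step 1: Check solvability.
gcd(11, 7) = 1
Since 1 divides 4, solutions exist.

Step 2: Apply extended Euclidean algorithm to find gcd.
We find integers such that 11*x0 + 7*y0 = 1

Step 3: Scale the particular solution.
Multiply by 4/1 = 4:
s = 8, t = -12

Step 4: Verify.
11*(8) + 7*(-12) = 4 = 4 ✓

s = 8, t = -12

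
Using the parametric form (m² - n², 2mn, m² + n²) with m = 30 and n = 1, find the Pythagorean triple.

a = m² - n² = 900 - 1 = 899
b = 2mn = 2·30·1 = 60
c = m² + n² = 900 + 1 = 901
Verify: 899² + 60² = 808201 + 3600 = 811801 = 901² ✓

(899, 60, 901)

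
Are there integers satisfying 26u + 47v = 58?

Step 1: Compute gcd(26, 47).
gcd(26, 47) = 1

Step 2: Check divisibility.
Does 1 divide 58? 58 = 1 x 58, so yes.

By the theorem on linear Diophantine equations, 26u + 47v = 58 has integer solutions if and only if gcd(26, 47) divides 58. Since 1 | 58, solutions exist.

Yes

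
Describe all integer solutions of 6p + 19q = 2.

Step 1: Compute gcd(6, 19) = 1.
Since 1 divides 2, solutions exist.

Step 2: Find a particular solution using extended Euclidean algorithm.
We get p₀ = -6, q₀ = 2.
Check: 6*-6 + 19*2 = 2 = 2 ✓

Step 3: Write the general solution.
p = -6 + (19/1)t = -6 + 19t
q = 2 - (6/1)t = 2 - 6t
for any integer t.

p = -6 + 19t, q = 2 - 6t for integer t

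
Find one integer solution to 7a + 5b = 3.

Step 1: Check solvability.
gcd(7, 5) = 1
Since 1 divides 3, solutions exist.

Step 2: Apply extended Euclidean algorithm to find gcd.
We find integers such that 7*x0 + 5*y0 = 1

Step 3: Scale the particular solution.
Multiply by 3/1 = 3:
a = -6, b = 9

Step 4: Verify.
7*(-6) + 5*(9) = 3 = 3 ✓

a = -6, b = 9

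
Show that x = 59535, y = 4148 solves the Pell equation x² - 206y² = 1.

Compute x² = 59535² = 3544416225
Compute 206y² = 206·4148² = 206·17205904 = 3544416224
x² - 206y² = 3544416225 - 3544416224 = 1
Since this equals 1, (59535, 4148) is a solution.

Yes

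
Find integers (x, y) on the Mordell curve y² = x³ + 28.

Try small integer x values and check whether x³ + 28 is a perfect square.
x = 2: x³ + 28 = 2³ + 28 = 8 + 28 = 36
Is 36 a perfect square? 6² = 36 ✓
So (x, y) = (2, 6) is a solution.

x = 2, y = 6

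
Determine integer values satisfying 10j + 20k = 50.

Step 1: Check solvability.
gcd(10, 20) = 10
Since 10 divides 50, solutions exist.

Step 2: Apply extended Euclidean algorithm to find gcd.
We find integers such that 10*x0 + 20*y0 = 10

Step 3: Scale the particular solution.
Multiply by 50/10 = 5:
j = 5, k = 0

Step 4: Verify.
10*(5) + 20*(0) = 50 = 50 ✓

j = 5, k = 0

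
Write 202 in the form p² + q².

We need to find integers p, q > 0 such that p² + q² = 202.
Trying p = 9: q² = 202 - 9² = 202 - 81 = 121
q = 11
Check: 9² + 11² = 81 + 121 = 202 ✓

202 = 9² + 11²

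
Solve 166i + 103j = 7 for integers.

Step 1: Check solvability.
gcd(166, 103) = 1
Since 1 divides 7, solutions exist.

Step 2: Apply extended Euclidean algorithm to find gcd.
We find integers such that 166*x0 + 103*y0 = 1

Step 3: Scale the particular solution.
Multiply by 7/1 = 7:
i = 126, j = -203

Step 4: Verify.
166*(126) + 103*(-203) = 7 = 7 ✓

i = 126, j = -203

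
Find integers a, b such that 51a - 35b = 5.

Step 1: Check solvability.
gcd(51, 35) = 1
Since 1 divides 5, solutions exist.

Step 2: Apply extended Euclidean algorithm to find gcd.
We find integers such that 51*x0 + 35*y0 = 1

Step 3: Scale the particular solution.
Multiply by 5/1 = 5:
a = 55, b = 80

Step 4: Verify.
51*(55) - 35*(80) = 5 = 5 ✓

a = 55, b = 80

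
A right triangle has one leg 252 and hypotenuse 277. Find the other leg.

a² = c² - b² = 76729 - 63504 = 13225
a = 115

115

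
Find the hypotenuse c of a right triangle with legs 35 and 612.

c² = a² + b² = 35² + 612² = 1225 + 374544 = 375769
c = 613

613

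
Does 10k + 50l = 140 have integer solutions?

Step 1: Compute gcd(10, 50).
gcd(10, 50) = 10

Step 2: Check divisibility.
Does 10 divide 140? 140 = 10 x 14, so yes.

By the theorem on linear Diophantine equations, 10k + 50l = 140 has integer solutions if and only if gcd(10, 50) divides 140. Since 10 | 140, solutions exist.

Yes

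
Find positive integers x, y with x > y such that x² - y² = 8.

Factor: x² - y² = (x+y)(x-y) = 8.
We need two factors of 8 with the same parity.
Use x+y = 4 and x-y = 2 (product 4·2 = 8).
Adding: 2x = 6, so x = 3.
Subtracting: 2y = 2, so y = 1.
Check: 3² - 1² = 9 - 1 = 8 ✓

x = 3, y = 1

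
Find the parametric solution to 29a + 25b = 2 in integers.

Step 1: Compute gcd(29, 25) = 1.
Since 1 divides 2, solutions exist.

Step 2: Find a particular solution using extended Euclidean algorithm.
We get a₀ = -12, b₀ = 14.
Check: 29*-12 + 25*14 = 2 = 2 ✓

Step 3: Write the general solution.
a = -12 + (25/1)t = -12 + 25t
b = 14 - (29/1)t = 14 - 29t
for any integer t.

a = -12 + 25t, b = 14 - 29t for integer t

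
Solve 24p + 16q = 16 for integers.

Step 1: Check solvability.
gcd(24, 16) = 8
Since 8 divides 16, solutions exist.

Step 2: Apply extended Euclidean algorithm to find gcd.
We find integers such that 24*x0 + 16*y0 = 8

Step 3: Scale the particular solution.
Multiply by 16/8 = 2:
p = 2, q = -2

Step 4: Verify.
24*(2) + 16*(-2) = 16 = 16 ✓

p = 2, q = -2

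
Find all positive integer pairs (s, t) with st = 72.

The positive divisors of 72 are: 1, 2, 3, 4, 6, 8, 9, 12, 18, 24, 36, 72.
Each divisor d gives the pair (d, 72/d):
(1, 72), (2, 36), (3, 24), (4, 18), (6, 12), (8, 9), (9, 8), (12, 6), (18, 4), (24, 3), (36, 2), (72, 1)

(1, 72), (2, 36), (3, 24), (4, 18), (6, 12), (8, 9), (9, 8), (12, 6), (18, 4), (24, 3), (36, 2), (72, 1)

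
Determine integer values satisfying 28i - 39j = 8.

Step 1: Check solvability.
gcd(28, 39) = 1
Since 1 divides 8, solutions exist.

Step 2: Apply extended Euclidean algorithm to find gcd.
We find integers such that 28*x0 + 39*y0 = 1

Step 3: Scale the particular solution.
Multiply by 8/1 = 8:
i = 56, j = 40

Step 4: Verify.
28*(56) - 39*(40) = 8 = 8 ✓

i = 56, j = 40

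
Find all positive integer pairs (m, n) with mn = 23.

The positive divisors of 23 are: 1, 23.
Each divisor d gives the pair (d, 23/d):
(1, 23), (23, 1)

(1, 23), (23, 1)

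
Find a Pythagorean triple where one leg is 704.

We need the other leg and hypotenuse such that 704² + x² = c².
Take x = 270, c = 754: 704² + 270² = 495616 + 72900 = 568516 = 754² ✓
Triple: (270, 704, 754)

(270, 704, 754)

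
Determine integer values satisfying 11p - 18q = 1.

Step 1: Check solvability.
gcd(11, 18) = 1
Since 1 divides 1, solutions exist.

Step 2: Apply extended Euclidean algorithm to find gcd.
We find integers such that 11*x0 + 18*y0 = 1

Step 3: Scale the particular solution.
Multiply by 1/1 = 1:
p = 5, q = 3

Step 4: Verify.
11*(5) - 18*(3) = 1 = 1 ✓

p = 5, q = 3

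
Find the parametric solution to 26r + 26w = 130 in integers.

Step 1: Compute gcd(26, 26) = 26.
Since 26 divides 130, solutions exist.

Step 2: Find a particular solution using extended Euclidean algorithm.
We get r₀ = 0, w₀ = 5.
Check: 26*0 + 26*5 = 130 = 130 ✓

Step 3: Write the general solution.
r = 0 + (26/26)t = 0 + 1t
w = 5 - (26/26)t = 5 - 1t
for any integer t.

r = 0 + 1t, w = 5 - 1t for integer t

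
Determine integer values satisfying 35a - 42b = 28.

Step 1: Check solvability.
gcd(35, 42) = 7
Since 7 divides 28, solutions exist.

Step 2: Apply extended Euclidean algorithm to find gcd.
We find integers such that 35*x0 + 42*y0 = 7

Step 3: Scale the particular solution.
Multiply by 28/7 = 4:
a = -4, b = -4

Step 4: Verify.
35*(-4) - 42*(-4) = 28 = 28 ✓

a = -4, b = -4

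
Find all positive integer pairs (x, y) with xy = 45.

The positive divisors of 45 are: 1, 3, 5, 9, 15, 45.
Each divisor d gives the pair (d, 45/d):
(1, 45), (3, 15), (5, 9), (9, 5), (15, 3), (45, 1)

(1, 45), (3, 15), (5, 9), (9, 5), (15, 3), (45, 1)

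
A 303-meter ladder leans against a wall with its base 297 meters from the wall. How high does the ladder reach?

The ladder, wall, and ground form a right triangle with hypotenuse 303 and one leg 297.
By the Pythagorean theorem: h² = 303² - 297² = 91809 - 88209 = 3600
h = √3600 = 60 meters

60 meters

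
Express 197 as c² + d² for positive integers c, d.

We need to find integers c, d > 0 such that c² + d² = 197.
Trying c = 1: d² = 197 - 1² = 197 - 1 = 196
d = 14
Check: 1² + 14² = 1 + 196 = 197 ✓

197 = 1² + 14²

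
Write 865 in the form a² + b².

We need to find integers a, b > 0 such that a² + b² = 865.
Trying a = 9: b² = 865 - 9² = 865 - 81 = 784
b = 28
Check: 9² + 28² = 81 + 784 = 865 ✓

865 = 9² + 28²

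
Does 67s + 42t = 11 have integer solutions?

Step 1: Compute gcd(67, 42).
gcd(67, 42) = 1

Step 2: Check divisibility.
Does 1 divide 11? 11 = 1 x 11, so yes.

By the theorem on linear Diophantine equations, 67s + 42t = 11 has integer solutions if and only if gcd(67, 42) divides 11. Since 1 | 11, solutions exist.

Yes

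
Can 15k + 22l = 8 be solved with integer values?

Step 1: Compute gcd(15, 22).
gcd(15, 22) = 1

Step 2: Check divisibility.
Does 1 divide 8? 8 = 1 x 8, so yes.

By the theorem on linear Diophantine equations, 15k + 22l = 8 has integer solutions if and only if gcd(15, 22) divides 8. Since 1 | 8, solutions exist.

Yes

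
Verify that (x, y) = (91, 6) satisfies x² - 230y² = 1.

Compute x² = 91² = 8281
Compute 230y² = 230·6² = 230·36 = 8280
x² - 230y² = 8281 - 8280 = 1
Since this equals 1, (91, 6) is a solution.

Yes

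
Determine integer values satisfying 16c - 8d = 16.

Step 1: Check solvability.
gcd(16, 8) = 8
Since 8 divides 16, solutions exist.

Step 2: Apply extended Euclidean algorithm to find gcd.
We find integers such that 16*x0 + 8*y0 = 8

Step 3: Scale the particular solution.
Multiply by 16/8 = 2:
c = 0, d = -2

Step 4: Verify.
16*(0) - 8*(-2) = 16 = 16 ✓

c = 0, d = -2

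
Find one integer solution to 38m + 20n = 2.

Step 1: Check solvability.
gcd(38, 20) = 2
Since 2 divides 2, solutions exist.

Step 2: Apply extended Euclidean algorithm to find gcd.
We find integers such that 38*x0 + 20*y0 = 2

Step 3: Scale the particular solution.
Multiply by 2/2 = 1:
m = -1, n = 2

Step 4: Verify.
38*(-1) + 20*(2) = 2 = 2 ✓

m = -1, n = 2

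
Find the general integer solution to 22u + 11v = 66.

Step 1: Compute gcd(22, 11) = 11.
Since 11 divides 66, solutions exist.

Step 2: Find a particular solution using extended Euclidean algorithm.
We get u₀ = 0, v₀ = 6.
Check: 22*0 + 11*6 = 66 = 66 ✓

Step 3: Write the general solution.
u = 0 + (11/11)t = 0 + 1t
v = 6 - (22/11)t = 6 - 2t
for any integer t.

u = 0 + 1t, v = 6 - 2t for integer t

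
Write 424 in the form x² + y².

We need to find integers x, y > 0 such that x² + y² = 424.
Trying x = 10: y² = 424 - 10² = 424 - 100 = 324
y = 18
Check: 10² + 18² = 100 + 324 = 424 ✓

424 = 10² + 18²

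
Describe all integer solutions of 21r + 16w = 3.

Step 1: Compute gcd(21, 16) = 1.
Since 1 divides 3, solutions exist.

Step 2: Find a particular solution using extended Euclidean algorithm.
We get r₀ = -9, w₀ = 12.
Check: 21*-9 + 16*12 = 3 = 3 ✓

Step 3: Write the general solution.
r = -9 + (16/1)t = -9 + 16t
w = 12 - (21/1)t = 12 - 21t
for any integer t.

r = -9 + 16t, w = 12 - 21t for integer t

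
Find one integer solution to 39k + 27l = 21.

Step 1: Check solvability.
gcd(39, 27) = 3
Since 3 divides 21, solutions exist.

Step 2: Apply extended Euclidean algorithm to find gcd.
We find integers such that 39*x0 + 27*y0 = 3

Step 3: Scale the particular solution.
Multiply by 21/3 = 7:
k = -14, l = 21

Step 4: Verify.
39*(-14) + 27*(21) = 21 = 21 ✓

k = -14, l = 21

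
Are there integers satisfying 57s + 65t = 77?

Step 1: Compute gcd(57, 65).
gcd(57, 65) = 1

Step 2: Check divisibility.
Does 1 divide 77? 77 = 1 x 77, so yes.

By the theorem on linear Diophantine equations, 57s + 65t = 77 has integer solutions if and only if gcd(57, 65) divides 77. Since 1 | 77, solutions exist.

Yes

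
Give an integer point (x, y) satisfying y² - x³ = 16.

Try small integer x values and check whether x³ + 16 is a perfect square.
x = 0: x³ + 16 = 0³ + 16 = 0 + 16 = 16
Is 16 a perfect square? 4² = 16 ✓
So (x, y) = (0, -4) is a solution.

x = 0, y = -4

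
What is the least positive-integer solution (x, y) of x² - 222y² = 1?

We seek the smallest positive integers (x, y) with x² - 222y² = 1, i.e., x² = 222y² + 1.
Try successive y values:
y = 1: x² = 222·1² + 1 = 223, not a perfect square
y = 2: x² = 222·2² + 1 = 889, not a perfect square
y = 3: x² = 222·3² + 1 = 1999, not a perfect square
... continuing the search (or via continued fractions) ...
y = 10: x² = 222·10² + 1 = 22201, x = 149 ✓

Verify: 149² - 222·10² = 22201 - 22200 = 1 ✓

x = 149, y = 10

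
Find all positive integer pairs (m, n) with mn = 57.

The positive divisors of 57 are: 1, 3, 19, 57.
Each divisor d gives the pair (d, 57/d):
(1, 57), (3, 19), (19, 3), (57, 1)

(1, 57), (3, 19), (19, 3), (57, 1)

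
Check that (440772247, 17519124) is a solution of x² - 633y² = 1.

Compute x² = 440772247² = 194280173725429009
Compute 633y² = 633·17519124² = 633·306919705727376 = 194280173725429008
x² - 633y² = 194280173725429009 - 194280173725429008 = 1
Since this equals 1, (440772247, 17519124) is a solution.

Yes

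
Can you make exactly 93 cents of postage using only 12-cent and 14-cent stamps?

We need non-negative x, y with 12x + 14y = 93.
gcd(12, 14) = 2, and 2 does not divide 93.
No integer solutions exist, so certainly no non-negative ones.

No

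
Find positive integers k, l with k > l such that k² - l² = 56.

Factor: k² - l² = (k+l)(k-l) = 56.
We need two factors of 56 with the same parity.
Use k+l = 28 and k-l = 2 (product 28·2 = 56).
Adding: 2k = 30, so k = 15.
Subtracting: 2l = 26, so l = 13.
Check: 15² - 13² = 225 - 169 = 56 ✓

k = 15, l = 13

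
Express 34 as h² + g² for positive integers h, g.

We need to find integers h, g > 0 such that h² + g² = 34.
Trying h = 3: g² = 34 - 3² = 34 - 9 = 25
g = 5
Check: 3² + 5² = 9 + 25 = 34 ✓

34 = 3² + 5²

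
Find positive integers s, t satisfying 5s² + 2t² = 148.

Try small values of s and check whether (148 - 5s²)/2 is a perfect square.
s = 2: 5·2² = 20, so 2t² = 148 - 20 = 128, giving t² = 64, t = 8.
Check: 5·2² + 2·8² = 20 + 128 = 148 ✓

s = 2, t = 8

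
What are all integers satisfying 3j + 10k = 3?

Step 1: Compute gcd(3, 10) = 1.
Since 1 divides 3, solutions exist.

Step 2: Find a particular solution using extended Euclidean algorithm.
We get j₀ = -9, k₀ = 3.
Check: 3*-9 + 10*3 = 3 = 3 ✓

Step 3: Write the general solution.
j = -9 + (10/1)t = -9 + 10t
k = 3 - (3/1)t = 3 - 3t
for any integer t.

j = -9 + 10t, k = 3 - 3t for integer t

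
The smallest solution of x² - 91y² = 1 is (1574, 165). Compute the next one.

Solutions to x² - Dy² = 1 are generated by powers of (x₀ + y₀√D).
The next solution satisfies x₁ + y₁√91 = (x₀ + y₀√91)², giving:
x₁ = x₀² + 91y₀² = 1574² + 91·165² = 2477476 + 2477475 = 4954951
y₁ = 2x₀y₀ = 2·1574·165 = 519420

Verify: 4954951² - 91·519420² = 24551539412401 - 24551539412400 = 1 ✓

x = 4954951, y = 519420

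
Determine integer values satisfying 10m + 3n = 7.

Step 1: Check solvability.
gcd(10, 3) = 1
Since 1 divides 7, solutions exist.

Step 2: Apply extended Euclidean algorithm to find gcd.
We find integers such that 10*x0 + 3*y0 = 1

Step 3: Scale the particular solution.
Multiply by 7/1 = 7:
m = 7, n = -21

Step 4: Verify.
10*(7) + 3*(-21) = 7 = 7 ✓

m = 7, n = -21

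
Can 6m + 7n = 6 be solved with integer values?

Step 1: Compute gcd(6, 7).
gcd(6, 7) = 1

Step 2: Check divisibility.
Does 1 divide 6? 6 = 1 x 6, so yes.

By the theorem on linear Diophantine equations, 6m + 7n = 6 has integer solutions if and only if gcd(6, 7) divides 6. Since 1 | 6, solutions exist.

Yes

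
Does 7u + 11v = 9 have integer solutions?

Step 1: Compute gcd(7, 11).
gcd(7, 11) = 1

Step 2: Check divisibility.
Does 1 divide 9? 9 = 1 x 9, so yes.

By the theorem on linear Diophantine equations, 7u + 11v = 9 has integer solutions if and only if gcd(7, 11) divides 9. Since 1 | 9, solutions exist.

Yes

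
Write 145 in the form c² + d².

We need to find integers c, d > 0 such that c² + d² = 145.
Trying c = 1: d² = 145 - 1² = 145 - 1 = 144
d = 12
Check: 1² + 12² = 1 + 144 = 145 ✓

145 = 1² + 12²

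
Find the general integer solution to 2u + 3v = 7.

Step 1: Compute gcd(2, 3) = 1.
Since 1 divides 7, solutions exist.

Step 2: Find a particular solution using extended Euclidean algorithm.
We get u₀ = -7, v₀ = 7.
Check: 2*-7 + 3*7 = 7 = 7 ✓

Step 3: Write the general solution.
u = -7 + (3/1)t = -7 + 3t
v = 7 - (2/1)t = 7 - 2t
for any integer t.

u = -7 + 3t, v = 7 - 2t for integer t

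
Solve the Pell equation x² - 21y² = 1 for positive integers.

We seek the smallest positive integers (x, y) with x² - 21y² = 1, i.e., x² = 21y² + 1.
Try successive y values:
y = 1: x² = 21·1² + 1 = 22, not a perfect square
y = 2: x² = 21·2² + 1 = 85, not a perfect square
y = 3: x² = 21·3² + 1 = 190, not a perfect square
... continuing the search (or via continued fractions) ...
y = 12: x² = 21·12² + 1 = 3025, x = 55 ✓

Verify: 55² - 21·12² = 3025 - 3024 = 1 ✓

x = 55, y = 12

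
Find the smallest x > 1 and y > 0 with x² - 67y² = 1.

We seek the smallest positive integers (x, y) with x² - 67y² = 1, i.e., x² = 67y² + 1.
Try successive y values:
y = 1: x² = 67·1² + 1 = 68, not a perfect square
y = 2: x² = 67·2² + 1 = 269, not a perfect square
y = 3: x² = 67·3² + 1 = 604, not a perfect square
... continuing the search (or via continued fractions) ...
y = 5967: x² = 67·5967² + 1 = 2385540964, x = 48842 ✓

Verify: 48842² - 67·5967² = 2385540964 - 2385540963 = 1 ✓

x = 48842, y = 5967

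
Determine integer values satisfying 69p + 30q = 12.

Step 1: Check solvability.
gcd(69, 30) = 3
Since 3 divides 12, solutions exist.

Step 2: Apply extended Euclidean algorithm to find gcd.
We find integers such that 69*x0 + 30*y0 = 3

Step 3: Scale the particular solution.
Multiply by 12/3 = 4:
p = -12, q = 28

Step 4: Verify.
69*(-12) + 30*(28) = 12 = 12 ✓

p = -12, q = 28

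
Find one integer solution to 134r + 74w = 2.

Step 1: Check solvability.
gcd(134, 74) = 2
Since 2 divides 2, solutions exist.

Step 2: Apply extended Euclidean algorithm to find gcd.
We find integers such that 134*x0 + 74*y0 = 2

Step 3: Scale the particular solution.
Multiply by 2/2 = 1:
r = -16, w = 29

Step 4: Verify.
134*(-16) + 74*(29) = 2 = 2 ✓

r = -16, w = 29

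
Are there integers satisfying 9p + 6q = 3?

Step 1: Compute gcd(9, 6).
gcd(9, 6) = 3

Step 2: Check divisibility.
Does 3 divide 3? 3 = 3 x 1, so yes.

By the theorem on linear Diophantine equations, 9p + 6q = 3 has integer solutions if and only if gcd(9, 6) divides 3. Since 3 | 3, solutions exist.

Yes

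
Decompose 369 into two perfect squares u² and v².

We need to find integers u, v > 0 such that u² + v² = 369.
Trying u = 12: v² = 369 - 12² = 369 - 144 = 225
v = 15
Check: 12² + 15² = 144 + 225 = 369 ✓

369 = 12² + 15²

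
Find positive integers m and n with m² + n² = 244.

We need to find integers m, n > 0 such that m² + n² = 244.
Trying m = 10: n² = 244 - 10² = 244 - 100 = 144
n = 12
Check: 10² + 12² = 100 + 144 = 244 ✓

244 = 10² + 12²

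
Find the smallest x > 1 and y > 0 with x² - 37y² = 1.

We seek the smallest positive integers (x, y) with x² - 37y² = 1, i.e., x² = 37y² + 1.
Try successive y values:
y = 1: x² = 37·1² + 1 = 38, not a perfect square
y = 2: x² = 37·2² + 1 = 149, not a perfect square
y = 3: x² = 37·3² + 1 = 334, not a perfect square
... continuing the search (or via continued fractions) ...
y = 12: x² = 37·12² + 1 = 5329, x = 73 ✓

Verify: 73² - 37·12² = 5329 - 5328 = 1 ✓

x = 73, y = 12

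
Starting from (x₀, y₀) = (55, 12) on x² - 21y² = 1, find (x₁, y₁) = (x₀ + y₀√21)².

Solutions to x² - Dy² = 1 are generated by powers of (x₀ + y₀√D).
The next solution satisfies x₁ + y₁√21 = (x₀ + y₀√21)², giving:
x₁ = x₀² + 21y₀² = 55² + 21·12² = 3025 + 3024 = 6049
y₁ = 2x₀y₀ = 2·55·12 = 1320

Verify: 6049² - 21·1320² = 36590401 - 36590400 = 1 ✓

x = 6049, y = 1320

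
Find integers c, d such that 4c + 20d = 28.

Step 1: Check solvability.
gcd(4, 20) = 4
Since 4 divides 28, solutions exist.

Step 2: Apply extended Euclidean algorithm to find gcd.
We find integers such that 4*x0 + 20*y0 = 4

Step 3: Scale the particular solution.
Multiply by 28/4 = 7:
c = 7, d = 0

Step 4: Verify.
4*(7) + 20*(0) = 28 = 28 ✓

c = 7, d = 0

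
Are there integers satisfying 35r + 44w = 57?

Step 1: Compute gcd(35, 44).
gcd(35, 44) = 1

Step 2: Check divisibility.
Does 1 divide 57? 57 = 1 x 57, so yes.

By the theorem on linear Diophantine equations, 35r + 44w = 57 has integer solutions if and only if gcd(35, 44) divides 57. Since 1 | 57, solutions exist.

Yes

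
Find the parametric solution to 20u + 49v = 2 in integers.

Step 1: Compute gcd(20, 49) = 1.
Since 1 divides 2, solutions exist.

Step 2: Find a particular solution using extended Euclidean algorithm.
We get u₀ = -44, v₀ = 18.
Check: 20*-44 + 49*18 = 2 = 2 ✓

Step 3: Write the general solution.
u = -44 + (49/1)t = -44 + 49t
v = 18 - (20/1)t = 18 - 20t
for any integer t.

u = -44 + 49t, v = 18 - 20t for integer t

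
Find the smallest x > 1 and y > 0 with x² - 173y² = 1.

We seek the smallest positive integers (x, y) with x² - 173y² = 1, i.e., x² = 173y² + 1.
Try successive y values:
y = 1: x² = 173·1² + 1 = 174, not a perfect square
y = 2: x² = 173·2² + 1 = 693, not a perfect square
y = 3: x² = 173·3² + 1 = 1558, not a perfect square
... continuing the search (or via continued fractions) ...
y = 190060: x² = 173·190060² + 1 = 6249245022801, x = 2499849 ✓

Verify: 2499849² - 173·190060² = 6249245022801 - 6249245022800 = 1 ✓

x = 2499849, y = 190060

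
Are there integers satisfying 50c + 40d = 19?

Step 1: Compute gcd(50, 40).
gcd(50, 40) = 10

Step 2: Check divisibility.
Does 10 divide 19? 19 = 10 x 1 + 9, so no.

By the theorem on linear Diophantine equations, 50c + 40d = 19 has integer solutions if and only if gcd(50, 40) divides 19. Since 10 does not divide 19, no solutions exist.

No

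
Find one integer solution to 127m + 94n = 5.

Step 1: Check solvability.
gcd(127, 94) = 1
Since 1 divides 5, solutions exist.

Step 2: Apply extended Euclidean algorithm to find gcd.
We find integers such that 127*x0 + 94*y0 = 1

Step 3: Scale the particular solution.
Multiply by 5/1 = 5:
m = -185, n = 250

Step 4: Verify.
127*(-185) + 94*(250) = 5 = 5 ✓

m = -185, n = 250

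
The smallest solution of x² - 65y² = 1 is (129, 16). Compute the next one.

Solutions to x² - Dy² = 1 are generated by powers of (x₀ + y₀√D).
The next solution satisfies x₁ + y₁√65 = (x₀ + y₀√65)², giving:
x₁ = x₀² + 65y₀² = 129² + 65·16² = 16641 + 16640 = 33281
y₁ = 2x₀y₀ = 2·129·16 = 4128

Verify: 33281² - 65·4128² = 1107624961 - 1107624960 = 1 ✓

x = 33281, y = 4128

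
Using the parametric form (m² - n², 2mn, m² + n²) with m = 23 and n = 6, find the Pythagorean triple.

a = m² - n² = 23² - 6² = 529 - 36 = 493
b = 2mn = 2·23·6 = 276
c = m² + n² = 529 + 36 = 565
Verify: 493² + 276² = 243049 + 76176 = 319225 = 565² ✓

(493, 276, 565)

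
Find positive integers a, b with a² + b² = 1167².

We need a² + b² = 1167² = 1361889.
Trying: 567² + 1020² = 321489 + 1040400 = 1361889 ✓

(567, 1020, 1167)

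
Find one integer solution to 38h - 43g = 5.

Step 1: Check solvability.
gcd(38, 43) = 1
Since 1 divides 5, solutions exist.

Step 2: Apply extended Euclidean algorithm to find gcd.
We find integers such that 38*x0 + 43*y0 = 1

Step 3: Scale the particular solution.
Multiply by 5/1 = 5:
h = 85, g = 75

Step 4: Verify.
38*(85) - 43*(75) = 5 = 5 ✓

h = 85, g = 75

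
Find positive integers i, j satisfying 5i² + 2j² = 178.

Try small values of i and check whether (178 - 5i²)/2 is a perfect square.
i = 4: 5·4² = 80, so 2j² = 178 - 80 = 98, giving j² = 49, j = 7.
Check: 5·4² + 2·7² = 80 + 98 = 178 ✓

i = 4, j = 7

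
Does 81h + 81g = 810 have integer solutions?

Step 1: Compute gcd(81, 81).
gcd(81, 81) = 81

Step 2: Check divisibility.
Does 81 divide 810? 810 = 81 x 10, so yes.

By the theorem on linear Diophantine equations, 81h + 81g = 810 has integer solutions if and only if gcd(81, 81) divides 810. Since 81 | 810, solutions exist.

Yes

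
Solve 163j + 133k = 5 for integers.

Step 1: Check solvability.
gcd(163, 133) = 1
Since 1 divides 5, solutions exist.

Step 2: Apply extended Euclidean algorithm to find gcd.
We find integers such that 163*x0 + 133*y0 = 1

Step 3: Scale the particular solution.
Multiply by 5/1 = 5:
j = -155, k = 190

Step 4: Verify.
163*(-155) + 133*(190) = 5 = 5 ✓

j = -155, k = 190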